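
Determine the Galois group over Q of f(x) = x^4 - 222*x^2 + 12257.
Gal(K/Q) = V_4 (Klein four-group, Z/2Z × Z/2Z)

f factors as (x^2 - 119)(x^2 - 103), so the splitting field is K = Q(sqrt(119), sqrt(103)). The elements 119, 103, 12257 are all non-squares in Q, so sqrt(119) and sqrt(103) generate independent quadratic extensions. Thus [K:Q] = 4 and Gal(K/Q) is generated by the two order-2 automorphisms sqrt(119) ↦ -sqrt(119) and sqrt(103) ↦ -sqrt(103), giving V_4.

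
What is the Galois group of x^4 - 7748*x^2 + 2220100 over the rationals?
Gal(K/Q) = Z/2Z (cyclic of order 2)

f factors as (x^2 - 298)(x^2 - 7450), so the splitting field is K = Q(sqrt(298), sqrt(7450)). The squarefree part of 298 is 298 and the squarefree part of 7450 is also 298, so sqrt(298) and sqrt(7450) are both rational multiples of sqrt(298). Hence Q(sqrt(298)) = Q(sqrt(7450)) = Q(sqrt(298)), and the splitting field collapses to a single degree-2 extension with Galois group Z/2Z.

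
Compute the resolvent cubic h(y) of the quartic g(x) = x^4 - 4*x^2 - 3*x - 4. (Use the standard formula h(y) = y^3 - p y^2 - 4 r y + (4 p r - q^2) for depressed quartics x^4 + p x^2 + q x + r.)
h(y) = y^3 + 4*y^2 + 16*y + 55

Identify coefficients: p = -4, q = -3, r = -4.
Plug into h(y) = y^3 - p y^2 - 4 r y + (4 p r - q^2):
  h(y) = y^3 - (-4) y^2 - 4*(-4) y + (4*(-4)*(-4) - (-3)^2)
       = y^3 + (4) y^2 + (16) y + (55).
Simplifying: h(y) = y^3 + 4*y^2 + 16*y + 55.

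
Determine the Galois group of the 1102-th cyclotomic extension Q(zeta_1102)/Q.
|Gal(Q(zeta_1102)/Q)| = phi(1102) = 504; group ≅ (Z/1102Z)^* ≅ Z/18Z × Z/28Z

The n-th cyclotomic polynomial Φ_1102(x) is the minimal polynomial of zeta_1102 over Q and has degree phi(1102) = 504. So Q(zeta_1102) is a degree-504 Galois extension with Galois group (Z/1102Z)^*. By CRT, (Z/1102Z)^* ≅ (Z/2Z)^* × (Z/19Z)^* × (Z/29Z)^*. Each prime-power unit group is (Z/2Z)^* ≅ trivial group (order 1); (Z/19Z)^* ≅ Z/18Z; (Z/29Z)^* ≅ Z/28Z. Hence Gal(Q(zeta_1102)/Q) ≅ Z/18Z × Z/28Z.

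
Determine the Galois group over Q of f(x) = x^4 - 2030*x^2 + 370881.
Gal(K/Q) = Z/2Z (cyclic of order 2)

f factors as (x^2 - 1827)(x^2 - 203), so the splitting field is K = Q(sqrt(1827), sqrt(203)). The squarefree part of 1827 is 203 and the squarefree part of 203 is also 203, so sqrt(1827) and sqrt(203) are both rational multiples of sqrt(203). Hence Q(sqrt(1827)) = Q(sqrt(203)) = Q(sqrt(203)), and the splitting field collapses to a single degree-2 extension with Galois group Z/2Z.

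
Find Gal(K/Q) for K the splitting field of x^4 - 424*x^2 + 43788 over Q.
Gal(K/Q) = V_4 (Klein four-group, Z/2Z × Z/2Z)

f factors as (x^2 - 246)(x^2 - 178), so the splitting field is K = Q(sqrt(246), sqrt(178)). The elements 246, 178, 43788 are all non-squares in Q, so sqrt(246) and sqrt(178) generate independent quadratic extensions. Thus [K:Q] = 4 and Gal(K/Q) is generated by the two order-2 automorphisms sqrt(246) ↦ -sqrt(246) and sqrt(178) ↦ -sqrt(178), giving V_4.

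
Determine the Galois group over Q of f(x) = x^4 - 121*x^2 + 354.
Gal(K/Q) = V_4 (Klein four-group, Z/2Z × Z/2Z)

f factors as (x^2 - 118)(x^2 - 3), so the splitting field is K = Q(sqrt(118), sqrt(3)). The elements 118, 3, 354 are all non-squares in Q, so sqrt(118) and sqrt(3) generate independent quadratic extensions. Thus [K:Q] = 4 and Gal(K/Q) is generated by the two order-2 automorphisms sqrt(118) ↦ -sqrt(118) and sqrt(3) ↦ -sqrt(3), giving V_4.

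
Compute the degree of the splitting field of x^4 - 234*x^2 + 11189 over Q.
[K:Q] = 4

f factors as (x^2 - 167)(x^2 - 67); the splitting field is K = Q(sqrt(167), sqrt(67)). Since 167, 67, and 11189 are all non-squares in Q, the three subfields Q(sqrt(167)), Q(sqrt(67)), Q(sqrt(11189)) are distinct degree-2 extensions, so [K:Q] = 4 (Klein four Galois group).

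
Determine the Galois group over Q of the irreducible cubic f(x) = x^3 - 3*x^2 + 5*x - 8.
Gal(K/Q) = S_3 (symmetric group of order 6)

Compute the discriminant of x^3 + (-3)*x^2 + (5)*x + (-8): Δ = -707. Since Δ is not a rational square, the Galois group is not contained in A_3; it must be the full S_3 (irreducibility of the cubic rules out anything smaller).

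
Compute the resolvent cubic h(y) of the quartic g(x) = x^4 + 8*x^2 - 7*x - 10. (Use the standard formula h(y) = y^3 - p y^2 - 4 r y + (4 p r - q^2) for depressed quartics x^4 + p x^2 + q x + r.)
h(y) = y^3 - 8*y^2 + 40*y - 369

Identify coefficients: p = 8, q = -7, r = -10.
Plug into h(y) = y^3 - p y^2 - 4 r y + (4 p r - q^2):
  h(y) = y^3 - (8) y^2 - 4*(-10) y + (4*(8)*(-10) - (-7)^2)
       = y^3 + (-8) y^2 + (40) y + (-369).
Simplifying: h(y) = y^3 - 8*y^2 + 40*y - 369.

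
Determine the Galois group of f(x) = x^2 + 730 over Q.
Gal(K/Q) = Z/2Z (cyclic of order 2)

x^2 + 730 is irreducible over Q since -730 is not a rational square. The splitting field Q(sqrt(-730)) has degree 2 over Q, and its unique nontrivial automorphism is sqrt(-730) ↦ -sqrt(-730). Hence Gal(Q(sqrt(-730))/Q) = Z/2Z.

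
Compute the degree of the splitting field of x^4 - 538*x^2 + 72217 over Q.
[K:Q] = 4

f factors as (x^2 - 257)(x^2 - 281); the splitting field is K = Q(sqrt(257), sqrt(281)). Since 257, 281, and 72217 are all non-squares in Q, the three subfields Q(sqrt(257)), Q(sqrt(281)), Q(sqrt(72217)) are distinct degree-2 extensions, so [K:Q] = 4 (Klein four Galois group).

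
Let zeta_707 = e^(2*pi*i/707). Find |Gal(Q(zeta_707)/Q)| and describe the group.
|Gal(Q(zeta_707)/Q)| = phi(707) = 600; group ≅ (Z/707Z)^* ≅ Z/6Z × Z/100Z

The n-th cyclotomic polynomial Φ_707(x) is the minimal polynomial of zeta_707 over Q and has degree phi(707) = 600. So Q(zeta_707) is a degree-600 Galois extension with Galois group (Z/707Z)^*. By CRT, (Z/707Z)^* ≅ (Z/7Z)^* × (Z/101Z)^*. Each prime-power unit group is (Z/7Z)^* ≅ Z/6Z; (Z/101Z)^* ≅ Z/100Z. Hence Gal(Q(zeta_707)/Q) ≅ Z/6Z × Z/100Z.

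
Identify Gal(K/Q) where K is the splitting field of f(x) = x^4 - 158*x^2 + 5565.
Gal(K/Q) = V_4 (Klein four-group, Z/2Z × Z/2Z)

f factors as (x^2 - 53)(x^2 - 105), so the splitting field is K = Q(sqrt(53), sqrt(105)). The elements 53, 105, 5565 are all non-squares in Q, so sqrt(53) and sqrt(105) generate independent quadratic extensions. Thus [K:Q] = 4 and Gal(K/Q) is generated by the two order-2 automorphisms sqrt(53) ↦ -sqrt(53) and sqrt(105) ↦ -sqrt(105), giving V_4.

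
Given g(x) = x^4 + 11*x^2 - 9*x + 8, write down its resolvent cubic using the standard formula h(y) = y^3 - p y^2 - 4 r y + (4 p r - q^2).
h(y) = y^3 - 11*y^2 - 32*y + 271

Identify coefficients: p = 11, q = -9, r = 8.
Plug into h(y) = y^3 - p y^2 - 4 r y + (4 p r - q^2):
  h(y) = y^3 - (11) y^2 - 4*(8) y + (4*(11)*(8) - (-9)^2)
       = y^3 + (-11) y^2 + (-32) y + (271).
Simplifying: h(y) = y^3 - 11*y^2 - 32*y + 271.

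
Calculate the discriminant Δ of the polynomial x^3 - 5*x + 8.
Δ = -1228

For a depressed cubic x^3 + p x + q the discriminant is Δ = -4 p^3 - 27 q^2 = -4*(-5)^3 - 27*(8)^2 = 500 - 1728 = -1228.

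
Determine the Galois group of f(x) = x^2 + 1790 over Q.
Gal(K/Q) = Z/2Z (cyclic of order 2)

x^2 + 1790 is irreducible over Q since -1790 is not a rational square. The splitting field Q(sqrt(-1790)) has degree 2 over Q, and its unique nontrivial automorphism is sqrt(-1790) ↦ -sqrt(-1790). Hence Gal(Q(sqrt(-1790))/Q) = Z/2Z.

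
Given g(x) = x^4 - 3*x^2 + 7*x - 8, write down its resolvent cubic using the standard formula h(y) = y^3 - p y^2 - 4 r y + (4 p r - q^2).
h(y) = y^3 + 3*y^2 + 32*y + 47

Identify coefficients: p = -3, q = 7, r = -8.
Plug into h(y) = y^3 - p y^2 - 4 r y + (4 p r - q^2):
  h(y) = y^3 - (-3) y^2 - 4*(-8) y + (4*(-3)*(-8) - (7)^2)
       = y^3 + (3) y^2 + (32) y + (47).
Simplifying: h(y) = y^3 + 3*y^2 + 32*y + 47.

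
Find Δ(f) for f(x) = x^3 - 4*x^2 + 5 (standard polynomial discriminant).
Δ = 605

For x^3 + a x^2 + b x + c the discriminant is Δ = 18 a b c - 4 a^3 c + a^2 b^2 - 4 b^3 - 27 c^2.
Plug a = -4, b = 0, c = 5:
  18*(-4)*(0)*(5) - 4*(-4)^3*(5) + (-4)^2*(0)^2 - 4*(0)^3 - 27*(5)^2
  = 0 + (1280) + 0 + (0) + (-675)
  = 605.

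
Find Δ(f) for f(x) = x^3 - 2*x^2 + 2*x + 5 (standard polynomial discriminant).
Δ = -891

For x^3 + a x^2 + b x + c the discriminant is Δ = 18 a b c - 4 a^3 c + a^2 b^2 - 4 b^3 - 27 c^2.
Plug a = -2, b = 2, c = 5:
  18*(-2)*(2)*(5) - 4*(-2)^3*(5) + (-2)^2*(2)^2 - 4*(2)^3 - 27*(5)^2
  = -360 + (160) + 16 + (-32) + (-675)
  = -891.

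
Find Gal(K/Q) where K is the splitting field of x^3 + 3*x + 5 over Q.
Gal(K/Q) = S_3 (symmetric group of order 6)

Compute the discriminant of x^3 + (0)*x^2 + (3)*x + (5): Δ = -783. Since Δ is not a rational square, the Galois group is not contained in A_3; it must be the full S_3 (irreducibility of the cubic rules out anything smaller).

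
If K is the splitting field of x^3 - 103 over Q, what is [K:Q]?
[K:Q] = 6

x^3 - 103 has one real root r = 103^(1/3) and two complex roots r*zeta_3, r*zeta_3^2 where zeta_3 = e^(2*pi*i/3). The splitting field is Q(r, zeta_3). [Q(r):Q] = 3 and [Q(zeta_3):Q] = 2 with gcd = 1, so [Q(r, zeta_3):Q] = 3 * 2 = 6.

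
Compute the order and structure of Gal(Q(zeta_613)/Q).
|Gal(Q(zeta_613)/Q)| = phi(613) = 612; group ≅ (Z/613Z)^* ≅ Z/612Z

The n-th cyclotomic polynomial Φ_613(x) is the minimal polynomial of zeta_613 over Q and has degree phi(613) = 612. So Q(zeta_613) is a degree-612 Galois extension with Galois group (Z/613Z)^*. (Z/613Z)^* is cyclic since 613 is an odd prime power (or 4). Hence Gal(Q(zeta_613)/Q) ≅ Z/612Z.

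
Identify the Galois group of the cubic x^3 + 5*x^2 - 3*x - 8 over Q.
Gal(K/Q) = S_3 (symmetric group of order 6)

Compute the discriminant of x^3 + (5)*x^2 + (-3)*x + (-8): Δ = 4765. Since Δ is not a rational square, the Galois group is not contained in A_3; it must be the full S_3 (irreducibility of the cubic rules out anything smaller).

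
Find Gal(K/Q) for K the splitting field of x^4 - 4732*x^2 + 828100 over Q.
Gal(K/Q) = Z/2Z (cyclic of order 2)

f factors as (x^2 - 182)(x^2 - 4550), so the splitting field is K = Q(sqrt(182), sqrt(4550)). The squarefree part of 182 is 182 and the squarefree part of 4550 is also 182, so sqrt(182) and sqrt(4550) are both rational multiples of sqrt(182). Hence Q(sqrt(182)) = Q(sqrt(4550)) = Q(sqrt(182)), and the splitting field collapses to a single degree-2 extension with Galois group Z/2Z.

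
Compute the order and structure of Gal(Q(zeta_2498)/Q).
|Gal(Q(zeta_2498)/Q)| = phi(2498) = 1248; group ≅ (Z/2498Z)^* ≅ Z/1248Z

The n-th cyclotomic polynomial Φ_2498(x) is the minimal polynomial of zeta_2498 over Q and has degree phi(2498) = 1248. So Q(zeta_2498) is a degree-1248 Galois extension with Galois group (Z/2498Z)^*. By CRT, (Z/2498Z)^* ≅ (Z/2Z)^* × (Z/1249Z)^*. Each prime-power unit group is (Z/2Z)^* ≅ trivial group (order 1); (Z/1249Z)^* ≅ Z/1248Z. Hence Gal(Q(zeta_2498)/Q) ≅ Z/1248Z.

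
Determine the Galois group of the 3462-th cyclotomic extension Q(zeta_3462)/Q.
|Gal(Q(zeta_3462)/Q)| = phi(3462) = 1152; group ≅ (Z/3462Z)^* ≅ Z/2Z × Z/576Z

The n-th cyclotomic polynomial Φ_3462(x) is the minimal polynomial of zeta_3462 over Q and has degree phi(3462) = 1152. So Q(zeta_3462) is a degree-1152 Galois extension with Galois group (Z/3462Z)^*. By CRT, (Z/3462Z)^* ≅ (Z/2Z)^* × (Z/3Z)^* × (Z/577Z)^*. Each prime-power unit group is (Z/2Z)^* ≅ trivial group (order 1); (Z/3Z)^* ≅ Z/2Z; (Z/577Z)^* ≅ Z/576Z. Hence Gal(Q(zeta_3462)/Q) ≅ Z/2Z × Z/576Z.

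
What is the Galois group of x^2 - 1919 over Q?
Gal(K/Q) = Z/2Z (cyclic of order 2)

x^2 - 1919 is irreducible over Q since 1919 is not a rational square. The splitting field Q(sqrt(1919)) has degree 2 over Q, and its unique nontrivial automorphism is sqrt(1919) ↦ -sqrt(1919). Hence Gal(Q(sqrt(1919))/Q) = Z/2Z.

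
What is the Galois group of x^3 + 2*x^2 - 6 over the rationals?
Gal(K/Q) = S_3 (symmetric group of order 6)

Compute the discriminant of x^3 + (2)*x^2 + (0)*x + (-6): Δ = -780. Since Δ is not a rational square, the Galois group is not contained in A_3; it must be the full S_3 (irreducibility of the cubic rules out anything smaller).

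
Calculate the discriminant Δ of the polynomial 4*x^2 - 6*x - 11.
Δ = 212

For a quadratic a x^2 + b x + c the discriminant is Δ = b^2 - 4ac = (-6)^2 - 4*(4)*(-11) = 36 - (-176) = 212.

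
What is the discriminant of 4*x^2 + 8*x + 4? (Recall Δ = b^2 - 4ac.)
Δ = 0

For a quadratic a x^2 + b x + c the discriminant is Δ = b^2 - 4ac = (8)^2 - 4*(4)*(4) = 64 - (64) = 0.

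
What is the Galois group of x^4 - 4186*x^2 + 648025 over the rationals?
Gal(K/Q) = Z/2Z (cyclic of order 2)

f factors as (x^2 - 161)(x^2 - 4025), so the splitting field is K = Q(sqrt(161), sqrt(4025)). The squarefree part of 161 is 161 and the squarefree part of 4025 is also 161, so sqrt(161) and sqrt(4025) are both rational multiples of sqrt(161). Hence Q(sqrt(161)) = Q(sqrt(4025)) = Q(sqrt(161)), and the splitting field collapses to a single degree-2 extension with Galois group Z/2Z.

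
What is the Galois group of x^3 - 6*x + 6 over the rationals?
Gal(K/Q) = S_3 (symmetric group of order 6)

Compute the discriminant of x^3 + (0)*x^2 + (-6)*x + (6): Δ = -108. Since Δ is not a rational square, the Galois group is not contained in A_3; it must be the full S_3 (irreducibility of the cubic rules out anything smaller).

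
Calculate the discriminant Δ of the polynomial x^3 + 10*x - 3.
Δ = -4243

For a depressed cubic x^3 + p x + q the discriminant is Δ = -4 p^3 - 27 q^2 = -4*(10)^3 - 27*(-3)^2 = -4000 - 243 = -4243.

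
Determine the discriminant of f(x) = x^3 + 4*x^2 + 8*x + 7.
Δ = -107

For x^3 + a x^2 + b x + c the discriminant is Δ = 18 a b c - 4 a^3 c + a^2 b^2 - 4 b^3 - 27 c^2.
Plug a = 4, b = 8, c = 7:
  18*(4)*(8)*(7) - 4*(4)^3*(7) + (4)^2*(8)^2 - 4*(8)^3 - 27*(7)^2
  = 4032 + (-1792) + 1024 + (-2048) + (-1323)
  = -107.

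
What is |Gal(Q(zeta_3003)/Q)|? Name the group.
|Gal(Q(zeta_3003)/Q)| = phi(3003) = 1440; group ≅ (Z/3003Z)^* ≅ Z/2Z × Z/6Z × Z/10Z × Z/12Z

The n-th cyclotomic polynomial Φ_3003(x) is the minimal polynomial of zeta_3003 over Q and has degree phi(3003) = 1440. So Q(zeta_3003) is a degree-1440 Galois extension with Galois group (Z/3003Z)^*. By CRT, (Z/3003Z)^* ≅ (Z/3Z)^* × (Z/7Z)^* × (Z/11Z)^* × (Z/13Z)^*. Each prime-power unit group is (Z/3Z)^* ≅ Z/2Z; (Z/7Z)^* ≅ Z/6Z; (Z/11Z)^* ≅ Z/10Z; (Z/13Z)^* ≅ Z/12Z. Hence Gal(Q(zeta_3003)/Q) ≅ Z/2Z × Z/6Z × Z/10Z × Z/12Z.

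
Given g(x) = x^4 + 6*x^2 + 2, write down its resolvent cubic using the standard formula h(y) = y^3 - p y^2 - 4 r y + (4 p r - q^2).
h(y) = y^3 - 6*y^2 - 8*y + 48

Identify coefficients: p = 6, q = 0, r = 2.
Plug into h(y) = y^3 - p y^2 - 4 r y + (4 p r - q^2):
  h(y) = y^3 - (6) y^2 - 4*(2) y + (4*(6)*(2) - (0)^2)
       = y^3 + (-6) y^2 + (-8) y + (48).
Simplifying: h(y) = y^3 - 6*y^2 - 8*y + 48.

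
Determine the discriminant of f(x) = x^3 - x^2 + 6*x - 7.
Δ = -1423

For x^3 + a x^2 + b x + c the discriminant is Δ = 18 a b c - 4 a^3 c + a^2 b^2 - 4 b^3 - 27 c^2.
Plug a = -1, b = 6, c = -7:
  18*(-1)*(6)*(-7) - 4*(-1)^3*(-7) + (-1)^2*(6)^2 - 4*(6)^3 - 27*(-7)^2
  = 756 + (-28) + 36 + (-864) + (-1323)
  = -1423.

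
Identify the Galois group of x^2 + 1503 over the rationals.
Gal(K/Q) = Z/2Z (cyclic of order 2)

x^2 + 1503 is irreducible over Q since -1503 is not a rational square. The splitting field Q(sqrt(-1503)) has degree 2 over Q, and its unique nontrivial automorphism is sqrt(-1503) ↦ -sqrt(-1503). Hence Gal(Q(sqrt(-1503))/Q) = Z/2Z.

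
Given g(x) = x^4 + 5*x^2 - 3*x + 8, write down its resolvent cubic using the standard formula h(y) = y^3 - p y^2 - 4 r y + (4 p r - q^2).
h(y) = y^3 - 5*y^2 - 32*y + 151

Identify coefficients: p = 5, q = -3, r = 8.
Plug into h(y) = y^3 - p y^2 - 4 r y + (4 p r - q^2):
  h(y) = y^3 - (5) y^2 - 4*(8) y + (4*(5)*(8) - (-3)^2)
       = y^3 + (-5) y^2 + (-32) y + (151).
Simplifying: h(y) = y^3 - 5*y^2 - 32*y + 151.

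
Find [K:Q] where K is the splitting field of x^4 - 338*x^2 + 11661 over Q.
[K:Q] = 4

f factors as (x^2 - 39)(x^2 - 299); the splitting field is K = Q(sqrt(39), sqrt(299)). Since 39, 299, and 11661 are all non-squares in Q, the three subfields Q(sqrt(39)), Q(sqrt(299)), Q(sqrt(11661)) are distinct degree-2 extensions, so [K:Q] = 4 (Klein four Galois group).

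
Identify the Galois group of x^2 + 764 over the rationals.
Gal(K/Q) = Z/2Z (cyclic of order 2)

x^2 + 764 is irreducible over Q since -764 is not a rational square. The splitting field Q(sqrt(-764)) has degree 2 over Q, and its unique nontrivial automorphism is sqrt(-764) ↦ -sqrt(-764). Hence Gal(Q(sqrt(-764))/Q) = Z/2Z.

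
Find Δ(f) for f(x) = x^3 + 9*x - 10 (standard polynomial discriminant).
Δ = -5616

For a depressed cubic x^3 + p x + q the discriminant is Δ = -4 p^3 - 27 q^2 = -4*(9)^3 - 27*(-10)^2 = -2916 - 2700 = -5616.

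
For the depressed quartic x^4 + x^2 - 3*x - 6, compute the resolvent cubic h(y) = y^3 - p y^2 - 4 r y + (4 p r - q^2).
h(y) = y^3 - y^2 + 24*y - 33

Identify coefficients: p = 1, q = -3, r = -6.
Plug into h(y) = y^3 - p y^2 - 4 r y + (4 p r - q^2):
  h(y) = y^3 - (1) y^2 - 4*(-6) y + (4*(1)*(-6) - (-3)^2)
       = y^3 + (-1) y^2 + (24) y + (-33).
Simplifying: h(y) = y^3 - y^2 + 24*y - 33.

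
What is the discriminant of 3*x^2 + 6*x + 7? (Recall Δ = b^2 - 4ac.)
Δ = -48

For a quadratic a x^2 + b x + c the discriminant is Δ = b^2 - 4ac = (6)^2 - 4*(3)*(7) = 36 - (84) = -48.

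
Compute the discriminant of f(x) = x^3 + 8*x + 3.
Δ = -2291

For x^3 + a x^2 + b x + c the discriminant is Δ = 18 a b c - 4 a^3 c + a^2 b^2 - 4 b^3 - 27 c^2.
Plug a = 0, b = 8, c = 3:
  18*(0)*(8)*(3) - 4*(0)^3*(3) + (0)^2*(8)^2 - 4*(8)^3 - 27*(3)^2
  = 0 + (0) + 0 + (-2048) + (-243)
  = -2291.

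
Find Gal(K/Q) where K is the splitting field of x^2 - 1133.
Gal(K/Q) = Z/2Z (cyclic of order 2)

x^2 - 1133 is irreducible over Q since 1133 is not a rational square. The splitting field Q(sqrt(1133)) has degree 2 over Q, and its unique nontrivial automorphism is sqrt(1133) ↦ -sqrt(1133). Hence Gal(Q(sqrt(1133))/Q) = Z/2Z.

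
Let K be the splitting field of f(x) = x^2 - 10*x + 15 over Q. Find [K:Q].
[K:Q] = 2

The discriminant of x^2 + (-10)*x + (15) is b^2 - 4c = 100 - (60) = 40. Since 40 is not a perfect square in Q, the polynomial is irreducible over Q. Its two roots generate a degree-2 extension, so [K:Q] = 2.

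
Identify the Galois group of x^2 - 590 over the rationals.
Gal(K/Q) = Z/2Z (cyclic of order 2)

x^2 - 590 is irreducible over Q since 590 is not a rational square. The splitting field Q(sqrt(590)) has degree 2 over Q, and its unique nontrivial automorphism is sqrt(590) ↦ -sqrt(590). Hence Gal(Q(sqrt(590))/Q) = Z/2Z.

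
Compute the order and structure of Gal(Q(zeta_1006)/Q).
|Gal(Q(zeta_1006)/Q)| = phi(1006) = 502; group ≅ (Z/1006Z)^* ≅ Z/502Z

The n-th cyclotomic polynomial Φ_1006(x) is the minimal polynomial of zeta_1006 over Q and has degree phi(1006) = 502. So Q(zeta_1006) is a degree-502 Galois extension with Galois group (Z/1006Z)^*. By CRT, (Z/1006Z)^* ≅ (Z/2Z)^* × (Z/503Z)^*. Each prime-power unit group is (Z/2Z)^* ≅ trivial group (order 1); (Z/503Z)^* ≅ Z/502Z. Hence Gal(Q(zeta_1006)/Q) ≅ Z/502Z.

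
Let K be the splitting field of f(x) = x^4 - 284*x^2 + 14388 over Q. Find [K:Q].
[K:Q] = 4

f factors as (x^2 - 218)(x^2 - 66); the splitting field is K = Q(sqrt(218), sqrt(66)). Since 218, 66, and 14388 are all non-squares in Q, the three subfields Q(sqrt(218)), Q(sqrt(66)), Q(sqrt(14388)) are distinct degree-2 extensions, so [K:Q] = 4 (Klein four Galois group).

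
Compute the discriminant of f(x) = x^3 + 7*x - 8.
Δ = -3100

For a depressed cubic x^3 + p x + q the discriminant is Δ = -4 p^3 - 27 q^2 = -4*(7)^3 - 27*(-8)^2 = -1372 - 1728 = -3100.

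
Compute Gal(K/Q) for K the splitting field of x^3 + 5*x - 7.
Gal(K/Q) = S_3 (symmetric group of order 6)

Compute the discriminant of x^3 + (0)*x^2 + (5)*x + (-7): Δ = -1823. Since Δ is not a rational square, the Galois group is not contained in A_3; it must be the full S_3 (irreducibility of the cubic rules out anything smaller).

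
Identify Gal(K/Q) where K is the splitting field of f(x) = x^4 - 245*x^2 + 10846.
Gal(K/Q) = V_4 (Klein four-group, Z/2Z × Z/2Z)

f factors as (x^2 - 58)(x^2 - 187), so the splitting field is K = Q(sqrt(58), sqrt(187)). The elements 58, 187, 10846 are all non-squares in Q, so sqrt(58) and sqrt(187) generate independent quadratic extensions. Thus [K:Q] = 4 and Gal(K/Q) is generated by the two order-2 automorphisms sqrt(58) ↦ -sqrt(58) and sqrt(187) ↦ -sqrt(187), giving V_4.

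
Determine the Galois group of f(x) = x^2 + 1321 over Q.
Gal(K/Q) = Z/2Z (cyclic of order 2)

x^2 + 1321 is irreducible over Q since -1321 is not a rational square. The splitting field Q(sqrt(-1321)) has degree 2 over Q, and its unique nontrivial automorphism is sqrt(-1321) ↦ -sqrt(-1321). Hence Gal(Q(sqrt(-1321))/Q) = Z/2Z.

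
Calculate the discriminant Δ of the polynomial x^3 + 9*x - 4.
Δ = -3348

For a depressed cubic x^3 + p x + q the discriminant is Δ = -4 p^3 - 27 q^2 = -4*(9)^3 - 27*(-4)^2 = -2916 - 432 = -3348.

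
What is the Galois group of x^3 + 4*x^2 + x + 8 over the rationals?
Gal(K/Q) = S_3 (symmetric group of order 6)

Compute the discriminant of x^3 + (4)*x^2 + (1)*x + (8): Δ = -3188. Since Δ is not a rational square, the Galois group is not contained in A_3; it must be the full S_3 (irreducibility of the cubic rules out anything smaller).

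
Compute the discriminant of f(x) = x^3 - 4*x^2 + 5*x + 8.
Δ = -2660

For x^3 + a x^2 + b x + c the discriminant is Δ = 18 a b c - 4 a^3 c + a^2 b^2 - 4 b^3 - 27 c^2.
Plug a = -4, b = 5, c = 8:
  18*(-4)*(5)*(8) - 4*(-4)^3*(8) + (-4)^2*(5)^2 - 4*(5)^3 - 27*(8)^2
  = -2880 + (2048) + 400 + (-500) + (-1728)
  = -2660.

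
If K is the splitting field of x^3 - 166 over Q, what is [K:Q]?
[K:Q] = 6

x^3 - 166 has one real root r = 166^(1/3) and two complex roots r*zeta_3, r*zeta_3^2 where zeta_3 = e^(2*pi*i/3). The splitting field is Q(r, zeta_3). [Q(r):Q] = 3 and [Q(zeta_3):Q] = 2 with gcd = 1, so [Q(r, zeta_3):Q] = 3 * 2 = 6.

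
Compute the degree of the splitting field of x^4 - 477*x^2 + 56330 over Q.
[K:Q] = 4

f factors as (x^2 - 262)(x^2 - 215); the splitting field is K = Q(sqrt(262), sqrt(215)). Since 262, 215, and 56330 are all non-squares in Q, the three subfields Q(sqrt(262)), Q(sqrt(215)), Q(sqrt(56330)) are distinct degree-2 extensions, so [K:Q] = 4 (Klein four Galois group).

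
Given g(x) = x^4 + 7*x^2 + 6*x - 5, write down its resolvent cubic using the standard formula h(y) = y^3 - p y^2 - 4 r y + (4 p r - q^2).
h(y) = y^3 - 7*y^2 + 20*y - 176

Identify coefficients: p = 7, q = 6, r = -5.
Plug into h(y) = y^3 - p y^2 - 4 r y + (4 p r - q^2):
  h(y) = y^3 - (7) y^2 - 4*(-5) y + (4*(7)*(-5) - (6)^2)
       = y^3 + (-7) y^2 + (20) y + (-176).
Simplifying: h(y) = y^3 - 7*y^2 + 20*y - 176.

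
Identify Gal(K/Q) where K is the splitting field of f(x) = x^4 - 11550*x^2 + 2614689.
Gal(K/Q) = Z/2Z (cyclic of order 2)

f factors as (x^2 - 11319)(x^2 - 231), so the splitting field is K = Q(sqrt(11319), sqrt(231)). The squarefree part of 11319 is 231 and the squarefree part of 231 is also 231, so sqrt(11319) and sqrt(231) are both rational multiples of sqrt(231). Hence Q(sqrt(11319)) = Q(sqrt(231)) = Q(sqrt(231)), and the splitting field collapses to a single degree-2 extension with Galois group Z/2Z.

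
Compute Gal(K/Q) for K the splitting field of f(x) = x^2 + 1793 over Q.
Gal(K/Q) = Z/2Z (cyclic of order 2)

x^2 + 1793 is irreducible over Q since -1793 is not a rational square. The splitting field Q(sqrt(-1793)) has degree 2 over Q, and its unique nontrivial automorphism is sqrt(-1793) ↦ -sqrt(-1793). Hence Gal(Q(sqrt(-1793))/Q) = Z/2Z.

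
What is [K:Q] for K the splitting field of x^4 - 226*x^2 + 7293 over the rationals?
[K:Q] = 4

f factors as (x^2 - 187)(x^2 - 39); the splitting field is K = Q(sqrt(187), sqrt(39)). Since 187, 39, and 7293 are all non-squares in Q, the three subfields Q(sqrt(187)), Q(sqrt(39)), Q(sqrt(7293)) are distinct degree-2 extensions, so [K:Q] = 4 (Klein four Galois group).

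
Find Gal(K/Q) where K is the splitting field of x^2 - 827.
Gal(K/Q) = Z/2Z (cyclic of order 2)

x^2 - 827 is irreducible over Q since 827 is not a rational square. The splitting field Q(sqrt(827)) has degree 2 over Q, and its unique nontrivial automorphism is sqrt(827) ↦ -sqrt(827). Hence Gal(Q(sqrt(827))/Q) = Z/2Z.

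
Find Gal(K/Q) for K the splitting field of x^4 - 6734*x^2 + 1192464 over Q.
Gal(K/Q) = Z/2Z (cyclic of order 2)

f factors as (x^2 - 6552)(x^2 - 182), so the splitting field is K = Q(sqrt(6552), sqrt(182)). The squarefree part of 6552 is 182 and the squarefree part of 182 is also 182, so sqrt(6552) and sqrt(182) are both rational multiples of sqrt(182). Hence Q(sqrt(6552)) = Q(sqrt(182)) = Q(sqrt(182)), and the splitting field collapses to a single degree-2 extension with Galois group Z/2Z.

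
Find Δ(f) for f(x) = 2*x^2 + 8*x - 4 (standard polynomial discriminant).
Δ = 96

For a quadratic a x^2 + b x + c the discriminant is Δ = b^2 - 4ac = (8)^2 - 4*(2)*(-4) = 64 - (-32) = 96.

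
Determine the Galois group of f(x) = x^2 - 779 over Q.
Gal(K/Q) = Z/2Z (cyclic of order 2)

x^2 - 779 is irreducible over Q since 779 is not a rational square. The splitting field Q(sqrt(779)) has degree 2 over Q, and its unique nontrivial automorphism is sqrt(779) ↦ -sqrt(779). Hence Gal(Q(sqrt(779))/Q) = Z/2Z.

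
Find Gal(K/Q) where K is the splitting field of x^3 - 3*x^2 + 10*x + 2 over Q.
Gal(K/Q) = S_3 (symmetric group of order 6)

Compute the discriminant of x^3 + (-3)*x^2 + (10)*x + (2): Δ = -4072. Since Δ is not a rational square, the Galois group is not contained in A_3; it must be the full S_3 (irreducibility of the cubic rules out anything smaller).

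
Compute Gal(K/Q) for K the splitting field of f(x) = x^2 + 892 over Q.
Gal(K/Q) = Z/2Z (cyclic of order 2)

x^2 + 892 is irreducible over Q since -892 is not a rational square. The splitting field Q(sqrt(-892)) has degree 2 over Q, and its unique nontrivial automorphism is sqrt(-892) ↦ -sqrt(-892). Hence Gal(Q(sqrt(-892))/Q) = Z/2Z.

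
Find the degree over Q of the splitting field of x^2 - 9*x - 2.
[K:Q] = 2

The discriminant of x^2 + (-9)*x + (-2) is b^2 - 4c = 81 - (-8) = 89. Since 89 is not a perfect square in Q, the polynomial is irreducible over Q. Its two roots generate a degree-2 extension, so [K:Q] = 2.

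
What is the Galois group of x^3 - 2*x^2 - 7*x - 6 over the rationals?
Gal(K/Q) = S_3 (symmetric group of order 6)

Compute the discriminant of x^3 + (-2)*x^2 + (-7)*x + (-6): Δ = -1108. Since Δ is not a rational square, the Galois group is not contained in A_3; it must be the full S_3 (irreducibility of the cubic rules out anything smaller).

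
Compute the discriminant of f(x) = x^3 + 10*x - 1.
Δ = -4027

For a depressed cubic x^3 + p x + q the discriminant is Δ = -4 p^3 - 27 q^2 = -4*(10)^3 - 27*(-1)^2 = -4000 - 27 = -4027.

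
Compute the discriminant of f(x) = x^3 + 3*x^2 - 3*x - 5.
Δ = 864

For x^3 + a x^2 + b x + c the discriminant is Δ = 18 a b c - 4 a^3 c + a^2 b^2 - 4 b^3 - 27 c^2.
Plug a = 3, b = -3, c = -5:
  18*(3)*(-3)*(-5) - 4*(3)^3*(-5) + (3)^2*(-3)^2 - 4*(-3)^3 - 27*(-5)^2
  = 810 + (540) + 81 + (108) + (-675)
  = 864.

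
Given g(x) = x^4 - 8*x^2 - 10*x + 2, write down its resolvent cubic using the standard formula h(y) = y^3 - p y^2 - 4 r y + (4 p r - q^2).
h(y) = y^3 + 8*y^2 - 8*y - 164

Identify coefficients: p = -8, q = -10, r = 2.
Plug into h(y) = y^3 - p y^2 - 4 r y + (4 p r - q^2):
  h(y) = y^3 - (-8) y^2 - 4*(2) y + (4*(-8)*(2) - (-10)^2)
       = y^3 + (8) y^2 + (-8) y + (-164).
Simplifying: h(y) = y^3 + 8*y^2 - 8*y - 164.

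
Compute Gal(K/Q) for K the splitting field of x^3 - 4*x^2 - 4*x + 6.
Gal(K/Q) = S_3 (symmetric group of order 6)

Compute the discriminant of x^3 + (-4)*x^2 + (-4)*x + (6): Δ = 2804. Since Δ is not a rational square, the Galois group is not contained in A_3; it must be the full S_3 (irreducibility of the cubic rules out anything smaller).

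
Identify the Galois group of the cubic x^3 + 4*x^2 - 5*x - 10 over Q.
Gal(K/Q) = S_3 (symmetric group of order 6)

Compute the discriminant of x^3 + (4)*x^2 + (-5)*x + (-10): Δ = 4360. Since Δ is not a rational square, the Galois group is not contained in A_3; it must be the full S_3 (irreducibility of the cubic rules out anything smaller).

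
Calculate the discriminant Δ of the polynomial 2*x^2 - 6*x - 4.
Δ = 68

For a quadratic a x^2 + b x + c the discriminant is Δ = b^2 - 4ac = (-6)^2 - 4*(2)*(-4) = 36 - (-32) = 68.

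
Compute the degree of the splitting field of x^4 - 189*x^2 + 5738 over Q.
[K:Q] = 4

f factors as (x^2 - 151)(x^2 - 38); the splitting field is K = Q(sqrt(151), sqrt(38)). Since 151, 38, and 5738 are all non-squares in Q, the three subfields Q(sqrt(151)), Q(sqrt(38)), Q(sqrt(5738)) are distinct degree-2 extensions, so [K:Q] = 4 (Klein four Galois group).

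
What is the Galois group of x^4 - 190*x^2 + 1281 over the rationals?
Gal(K/Q) = V_4 (Klein four-group, Z/2Z × Z/2Z)

f factors as (x^2 - 183)(x^2 - 7), so the splitting field is K = Q(sqrt(183), sqrt(7)). The elements 183, 7, 1281 are all non-squares in Q, so sqrt(183) and sqrt(7) generate independent quadratic extensions. Thus [K:Q] = 4 and Gal(K/Q) is generated by the two order-2 automorphisms sqrt(183) ↦ -sqrt(183) and sqrt(7) ↦ -sqrt(7), giving V_4.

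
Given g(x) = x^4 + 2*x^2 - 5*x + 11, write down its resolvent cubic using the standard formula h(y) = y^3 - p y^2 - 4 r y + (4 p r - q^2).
h(y) = y^3 - 2*y^2 - 44*y + 63

Identify coefficients: p = 2, q = -5, r = 11.
Plug into h(y) = y^3 - p y^2 - 4 r y + (4 p r - q^2):
  h(y) = y^3 - (2) y^2 - 4*(11) y + (4*(2)*(11) - (-5)^2)
       = y^3 + (-2) y^2 + (-44) y + (63).
Simplifying: h(y) = y^3 - 2*y^2 - 44*y + 63.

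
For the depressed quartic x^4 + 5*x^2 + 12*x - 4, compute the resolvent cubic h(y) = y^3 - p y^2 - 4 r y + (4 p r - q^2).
h(y) = y^3 - 5*y^2 + 16*y - 224

Identify coefficients: p = 5, q = 12, r = -4.
Plug into h(y) = y^3 - p y^2 - 4 r y + (4 p r - q^2):
  h(y) = y^3 - (5) y^2 - 4*(-4) y + (4*(5)*(-4) - (12)^2)
       = y^3 + (-5) y^2 + (16) y + (-224).
Simplifying: h(y) = y^3 - 5*y^2 + 16*y - 224.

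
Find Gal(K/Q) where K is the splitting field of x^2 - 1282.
Gal(K/Q) = Z/2Z (cyclic of order 2)

x^2 - 1282 is irreducible over Q since 1282 is not a rational square. The splitting field Q(sqrt(1282)) has degree 2 over Q, and its unique nontrivial automorphism is sqrt(1282) ↦ -sqrt(1282). Hence Gal(Q(sqrt(1282))/Q) = Z/2Z.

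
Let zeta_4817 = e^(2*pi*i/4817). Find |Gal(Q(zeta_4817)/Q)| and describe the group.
|Gal(Q(zeta_4817)/Q)| = phi(4817) = 4816; group ≅ (Z/4817Z)^* ≅ Z/4816Z

The n-th cyclotomic polynomial Φ_4817(x) is the minimal polynomial of zeta_4817 over Q and has degree phi(4817) = 4816. So Q(zeta_4817) is a degree-4816 Galois extension with Galois group (Z/4817Z)^*. (Z/4817Z)^* is cyclic since 4817 is an odd prime power (or 4). Hence Gal(Q(zeta_4817)/Q) ≅ Z/4816Z.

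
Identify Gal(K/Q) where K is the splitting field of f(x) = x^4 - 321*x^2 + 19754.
Gal(K/Q) = V_4 (Klein four-group, Z/2Z × Z/2Z)

f factors as (x^2 - 83)(x^2 - 238), so the splitting field is K = Q(sqrt(83), sqrt(238)). The elements 83, 238, 19754 are all non-squares in Q, so sqrt(83) and sqrt(238) generate independent quadratic extensions. Thus [K:Q] = 4 and Gal(K/Q) is generated by the two order-2 automorphisms sqrt(83) ↦ -sqrt(83) and sqrt(238) ↦ -sqrt(238), giving V_4.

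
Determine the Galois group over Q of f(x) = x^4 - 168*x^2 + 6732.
Gal(K/Q) = V_4 (Klein four-group, Z/2Z × Z/2Z)

f factors as (x^2 - 102)(x^2 - 66), so the splitting field is K = Q(sqrt(102), sqrt(66)). The elements 102, 66, 6732 are all non-squares in Q, so sqrt(102) and sqrt(66) generate independent quadratic extensions. Thus [K:Q] = 4 and Gal(K/Q) is generated by the two order-2 automorphisms sqrt(102) ↦ -sqrt(102) and sqrt(66) ↦ -sqrt(66), giving V_4.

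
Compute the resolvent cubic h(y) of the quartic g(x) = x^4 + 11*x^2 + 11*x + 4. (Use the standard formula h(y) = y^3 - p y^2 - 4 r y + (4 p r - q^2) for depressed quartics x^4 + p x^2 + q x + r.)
h(y) = y^3 - 11*y^2 - 16*y + 55

Identify coefficients: p = 11, q = 11, r = 4.
Plug into h(y) = y^3 - p y^2 - 4 r y + (4 p r - q^2):
  h(y) = y^3 - (11) y^2 - 4*(4) y + (4*(11)*(4) - (11)^2)
       = y^3 + (-11) y^2 + (-16) y + (55).
Simplifying: h(y) = y^3 - 11*y^2 - 16*y + 55.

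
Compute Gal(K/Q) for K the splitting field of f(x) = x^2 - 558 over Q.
Gal(K/Q) = Z/2Z (cyclic of order 2)

x^2 - 558 is irreducible over Q since 558 is not a rational square. The splitting field Q(sqrt(558)) has degree 2 over Q, and its unique nontrivial automorphism is sqrt(558) ↦ -sqrt(558). Hence Gal(Q(sqrt(558))/Q) = Z/2Z.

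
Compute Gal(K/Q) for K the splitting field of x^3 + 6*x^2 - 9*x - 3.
Gal(K/Q) = S_3 (symmetric group of order 6)

Compute the discriminant of x^3 + (6)*x^2 + (-9)*x + (-3): Δ = 11097. Since Δ is not a rational square, the Galois group is not contained in A_3; it must be the full S_3 (irreducibility of the cubic rules out anything smaller).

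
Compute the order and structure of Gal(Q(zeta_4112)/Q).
|Gal(Q(zeta_4112)/Q)| = phi(4112) = 2048; group ≅ (Z/4112Z)^* ≅ Z/2Z × Z/4Z × Z/256Z

The n-th cyclotomic polynomial Φ_4112(x) is the minimal polynomial of zeta_4112 over Q and has degree phi(4112) = 2048. So Q(zeta_4112) is a degree-2048 Galois extension with Galois group (Z/4112Z)^*. By CRT, (Z/4112Z)^* ≅ (Z/16Z)^* × (Z/257Z)^*. Each prime-power unit group is (Z/16Z)^* ≅ Z/2Z × Z/4Z; (Z/257Z)^* ≅ Z/256Z. Hence Gal(Q(zeta_4112)/Q) ≅ Z/2Z × Z/4Z × Z/256Z.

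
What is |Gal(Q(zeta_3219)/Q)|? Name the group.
|Gal(Q(zeta_3219)/Q)| = phi(3219) = 2016; group ≅ (Z/3219Z)^* ≅ Z/2Z × Z/28Z × Z/36Z

The n-th cyclotomic polynomial Φ_3219(x) is the minimal polynomial of zeta_3219 over Q and has degree phi(3219) = 2016. So Q(zeta_3219) is a degree-2016 Galois extension with Galois group (Z/3219Z)^*. By CRT, (Z/3219Z)^* ≅ (Z/3Z)^* × (Z/29Z)^* × (Z/37Z)^*. Each prime-power unit group is (Z/3Z)^* ≅ Z/2Z; (Z/29Z)^* ≅ Z/28Z; (Z/37Z)^* ≅ Z/36Z. Hence Gal(Q(zeta_3219)/Q) ≅ Z/2Z × Z/28Z × Z/36Z.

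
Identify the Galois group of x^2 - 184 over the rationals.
Gal(K/Q) = Z/2Z (cyclic of order 2)

x^2 - 184 is irreducible over Q since 184 is not a rational square. The splitting field Q(sqrt(184)) has degree 2 over Q, and its unique nontrivial automorphism is sqrt(184) ↦ -sqrt(184). Hence Gal(Q(sqrt(184))/Q) = Z/2Z.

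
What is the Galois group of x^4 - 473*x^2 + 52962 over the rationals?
Gal(K/Q) = V_4 (Klein four-group, Z/2Z × Z/2Z)

f factors as (x^2 - 182)(x^2 - 291), so the splitting field is K = Q(sqrt(182), sqrt(291)). The elements 182, 291, 52962 are all non-squares in Q, so sqrt(182) and sqrt(291) generate independent quadratic extensions. Thus [K:Q] = 4 and Gal(K/Q) is generated by the two order-2 automorphisms sqrt(182) ↦ -sqrt(182) and sqrt(291) ↦ -sqrt(291), giving V_4.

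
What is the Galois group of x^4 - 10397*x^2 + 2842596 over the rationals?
Gal(K/Q) = Z/2Z (cyclic of order 2)

f factors as (x^2 - 281)(x^2 - 10116), so the splitting field is K = Q(sqrt(281), sqrt(10116)). The squarefree part of 281 is 281 and the squarefree part of 10116 is also 281, so sqrt(281) and sqrt(10116) are both rational multiples of sqrt(281). Hence Q(sqrt(281)) = Q(sqrt(10116)) = Q(sqrt(281)), and the splitting field collapses to a single degree-2 extension with Galois group Z/2Z.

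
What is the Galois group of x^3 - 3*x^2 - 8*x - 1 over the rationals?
Gal(K/Q) = S_3 (symmetric group of order 6)

Compute the discriminant of x^3 + (-3)*x^2 + (-8)*x + (-1): Δ = 2057. Since Δ is not a rational square, the Galois group is not contained in A_3; it must be the full S_3 (irreducibility of the cubic rules out anything smaller).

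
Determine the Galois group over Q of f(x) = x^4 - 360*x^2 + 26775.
Gal(K/Q) = V_4 (Klein four-group, Z/2Z × Z/2Z)

f factors as (x^2 - 255)(x^2 - 105), so the splitting field is K = Q(sqrt(255), sqrt(105)). The elements 255, 105, 26775 are all non-squares in Q, so sqrt(255) and sqrt(105) generate independent quadratic extensions. Thus [K:Q] = 4 and Gal(K/Q) is generated by the two order-2 automorphisms sqrt(255) ↦ -sqrt(255) and sqrt(105) ↦ -sqrt(105), giving V_4.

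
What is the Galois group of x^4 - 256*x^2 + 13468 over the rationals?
Gal(K/Q) = V_4 (Klein four-group, Z/2Z × Z/2Z)

f factors as (x^2 - 74)(x^2 - 182), so the splitting field is K = Q(sqrt(74), sqrt(182)). The elements 74, 182, 13468 are all non-squares in Q, so sqrt(74) and sqrt(182) generate independent quadratic extensions. Thus [K:Q] = 4 and Gal(K/Q) is generated by the two order-2 automorphisms sqrt(74) ↦ -sqrt(74) and sqrt(182) ↦ -sqrt(182), giving V_4.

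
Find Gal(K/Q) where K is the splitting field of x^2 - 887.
Gal(K/Q) = Z/2Z (cyclic of order 2)

x^2 - 887 is irreducible over Q since 887 is not a rational square. The splitting field Q(sqrt(887)) has degree 2 over Q, and its unique nontrivial automorphism is sqrt(887) ↦ -sqrt(887). Hence Gal(Q(sqrt(887))/Q) = Z/2Z.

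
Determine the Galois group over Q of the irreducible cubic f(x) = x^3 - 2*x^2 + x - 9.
Gal(K/Q) = S_3 (symmetric group of order 6)

Compute the discriminant of x^3 + (-2)*x^2 + (1)*x + (-9): Δ = -2151. Since Δ is not a rational square, the Galois group is not contained in A_3; it must be the full S_3 (irreducibility of the cubic rules out anything smaller).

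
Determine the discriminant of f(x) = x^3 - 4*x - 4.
Δ = -176

For a depressed cubic x^3 + p x + q the discriminant is Δ = -4 p^3 - 27 q^2 = -4*(-4)^3 - 27*(-4)^2 = 256 - 432 = -176.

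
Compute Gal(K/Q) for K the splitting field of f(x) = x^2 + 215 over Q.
Gal(K/Q) = Z/2Z (cyclic of order 2)

x^2 + 215 is irreducible over Q since -215 is not a rational square. The splitting field Q(sqrt(-215)) has degree 2 over Q, and its unique nontrivial automorphism is sqrt(-215) ↦ -sqrt(-215). Hence Gal(Q(sqrt(-215))/Q) = Z/2Z.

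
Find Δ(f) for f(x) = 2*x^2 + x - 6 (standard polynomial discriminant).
Δ = 49

For a quadratic a x^2 + b x + c the discriminant is Δ = b^2 - 4ac = (1)^2 - 4*(2)*(-6) = 1 - (-48) = 49.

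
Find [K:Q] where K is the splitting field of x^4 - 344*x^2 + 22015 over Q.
[K:Q] = 4

f factors as (x^2 - 259)(x^2 - 85); the splitting field is K = Q(sqrt(259), sqrt(85)). Since 259, 85, and 22015 are all non-squares in Q, the three subfields Q(sqrt(259)), Q(sqrt(85)), Q(sqrt(22015)) are distinct degree-2 extensions, so [K:Q] = 4 (Klein four Galois group).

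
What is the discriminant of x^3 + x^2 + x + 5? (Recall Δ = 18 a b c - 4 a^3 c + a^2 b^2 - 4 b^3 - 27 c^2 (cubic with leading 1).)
Δ = -608

For x^3 + a x^2 + b x + c the discriminant is Δ = 18 a b c - 4 a^3 c + a^2 b^2 - 4 b^3 - 27 c^2.
Plug a = 1, b = 1, c = 5:
  18*(1)*(1)*(5) - 4*(1)^3*(5) + (1)^2*(1)^2 - 4*(1)^3 - 27*(5)^2
  = 90 + (-20) + 1 + (-4) + (-675)
  = -608.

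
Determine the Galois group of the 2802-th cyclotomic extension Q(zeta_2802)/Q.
|Gal(Q(zeta_2802)/Q)| = phi(2802) = 932; group ≅ (Z/2802Z)^* ≅ Z/2Z × Z/466Z

The n-th cyclotomic polynomial Φ_2802(x) is the minimal polynomial of zeta_2802 over Q and has degree phi(2802) = 932. So Q(zeta_2802) is a degree-932 Galois extension with Galois group (Z/2802Z)^*. By CRT, (Z/2802Z)^* ≅ (Z/2Z)^* × (Z/3Z)^* × (Z/467Z)^*. Each prime-power unit group is (Z/2Z)^* ≅ trivial group (order 1); (Z/3Z)^* ≅ Z/2Z; (Z/467Z)^* ≅ Z/466Z. Hence Gal(Q(zeta_2802)/Q) ≅ Z/2Z × Z/466Z.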